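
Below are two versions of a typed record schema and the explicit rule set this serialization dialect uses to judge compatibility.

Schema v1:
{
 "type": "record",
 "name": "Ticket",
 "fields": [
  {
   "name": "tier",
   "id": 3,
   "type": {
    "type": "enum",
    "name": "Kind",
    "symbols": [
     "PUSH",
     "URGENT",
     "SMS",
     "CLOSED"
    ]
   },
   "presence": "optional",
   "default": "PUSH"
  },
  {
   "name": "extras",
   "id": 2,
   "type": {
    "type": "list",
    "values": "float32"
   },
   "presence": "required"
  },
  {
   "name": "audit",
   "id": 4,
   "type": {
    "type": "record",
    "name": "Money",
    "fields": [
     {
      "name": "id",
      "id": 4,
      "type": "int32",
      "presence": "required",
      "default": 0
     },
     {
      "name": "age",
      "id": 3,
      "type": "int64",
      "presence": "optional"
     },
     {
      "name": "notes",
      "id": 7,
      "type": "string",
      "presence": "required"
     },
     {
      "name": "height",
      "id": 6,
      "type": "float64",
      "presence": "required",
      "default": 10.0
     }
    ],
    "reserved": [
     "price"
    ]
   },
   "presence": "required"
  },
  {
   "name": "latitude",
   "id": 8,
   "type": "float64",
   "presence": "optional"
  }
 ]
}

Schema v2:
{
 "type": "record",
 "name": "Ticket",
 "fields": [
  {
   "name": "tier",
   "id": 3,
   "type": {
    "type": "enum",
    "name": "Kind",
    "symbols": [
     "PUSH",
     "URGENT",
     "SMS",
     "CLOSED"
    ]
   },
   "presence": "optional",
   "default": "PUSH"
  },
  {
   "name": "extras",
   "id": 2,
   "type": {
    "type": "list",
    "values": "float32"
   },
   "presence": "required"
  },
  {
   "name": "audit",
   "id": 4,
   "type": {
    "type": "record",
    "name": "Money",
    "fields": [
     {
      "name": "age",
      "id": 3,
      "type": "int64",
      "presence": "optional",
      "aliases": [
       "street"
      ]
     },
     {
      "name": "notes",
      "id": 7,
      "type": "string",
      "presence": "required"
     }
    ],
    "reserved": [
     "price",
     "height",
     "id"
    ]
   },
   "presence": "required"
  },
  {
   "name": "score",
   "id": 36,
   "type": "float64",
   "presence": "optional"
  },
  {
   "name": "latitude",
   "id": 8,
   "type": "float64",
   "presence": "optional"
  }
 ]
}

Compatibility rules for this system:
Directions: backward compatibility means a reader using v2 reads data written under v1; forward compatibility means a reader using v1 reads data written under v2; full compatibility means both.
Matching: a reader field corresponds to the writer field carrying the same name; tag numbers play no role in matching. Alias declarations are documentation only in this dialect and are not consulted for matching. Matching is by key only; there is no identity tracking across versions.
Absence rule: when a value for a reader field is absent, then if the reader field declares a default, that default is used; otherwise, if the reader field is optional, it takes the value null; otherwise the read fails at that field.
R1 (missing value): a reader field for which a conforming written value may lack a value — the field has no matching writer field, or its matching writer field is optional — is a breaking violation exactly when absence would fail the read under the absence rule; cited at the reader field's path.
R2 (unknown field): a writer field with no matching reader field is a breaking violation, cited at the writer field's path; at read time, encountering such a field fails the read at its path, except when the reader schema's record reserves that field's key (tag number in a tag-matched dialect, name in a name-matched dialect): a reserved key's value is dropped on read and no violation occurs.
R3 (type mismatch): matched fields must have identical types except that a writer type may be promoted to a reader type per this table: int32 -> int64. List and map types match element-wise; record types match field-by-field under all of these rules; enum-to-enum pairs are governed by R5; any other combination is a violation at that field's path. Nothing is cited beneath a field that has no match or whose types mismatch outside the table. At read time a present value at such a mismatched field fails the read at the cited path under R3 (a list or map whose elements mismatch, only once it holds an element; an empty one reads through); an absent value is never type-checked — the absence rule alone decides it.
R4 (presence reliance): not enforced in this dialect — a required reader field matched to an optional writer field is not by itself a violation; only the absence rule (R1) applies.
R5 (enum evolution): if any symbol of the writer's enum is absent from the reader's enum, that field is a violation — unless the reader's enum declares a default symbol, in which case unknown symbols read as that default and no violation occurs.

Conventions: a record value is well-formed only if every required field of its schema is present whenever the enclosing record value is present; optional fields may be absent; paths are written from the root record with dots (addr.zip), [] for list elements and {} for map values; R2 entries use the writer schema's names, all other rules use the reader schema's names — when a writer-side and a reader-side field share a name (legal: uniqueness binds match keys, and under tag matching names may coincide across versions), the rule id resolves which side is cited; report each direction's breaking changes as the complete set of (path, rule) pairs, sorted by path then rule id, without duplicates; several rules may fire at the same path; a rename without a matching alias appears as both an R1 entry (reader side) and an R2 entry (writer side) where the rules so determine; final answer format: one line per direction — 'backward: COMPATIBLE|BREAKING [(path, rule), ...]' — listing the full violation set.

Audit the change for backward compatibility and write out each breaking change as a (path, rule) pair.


backward: COMPATIBLE []

in Ticket below, arrows point writer -> reader
backward on Ticket — v2 reading data written by v1:
  writer optional, Kind -> Kind: reader tier maps from writer tier
  writer required, list<float32> -> list<float32>: reader extras maps from writer extras
  writer required, Money -> Money: reader audit maps from writer audit
  score has no writer counterpart
  writer optional, float64 -> float64: reader latitude maps from writer latitude
  writer optional, int64 -> int64: reader audit.age maps from writer audit.age
  writer required, string -> string: reader audit.notes maps from writer audit.notes
  writer audit.id: unknown to reader
  writer audit.height: unknown to reader
  => backward: COMPATIBLE
remaining Ticket differences; none change what is asked:
  removed field height from record Money (its key "height" joins the reserved list) -> triggers nothing under Ticket's printed rules — same verdict
  added field score to record Ticket: optional float64, tag 36 (in v2 it sits immediately before latitude) -> affects forward compatibility only, which is not asked
  removed field id from record Money (its key "id" joins the reserved list) -> triggers nothing under Ticket's printed rules — same verdict


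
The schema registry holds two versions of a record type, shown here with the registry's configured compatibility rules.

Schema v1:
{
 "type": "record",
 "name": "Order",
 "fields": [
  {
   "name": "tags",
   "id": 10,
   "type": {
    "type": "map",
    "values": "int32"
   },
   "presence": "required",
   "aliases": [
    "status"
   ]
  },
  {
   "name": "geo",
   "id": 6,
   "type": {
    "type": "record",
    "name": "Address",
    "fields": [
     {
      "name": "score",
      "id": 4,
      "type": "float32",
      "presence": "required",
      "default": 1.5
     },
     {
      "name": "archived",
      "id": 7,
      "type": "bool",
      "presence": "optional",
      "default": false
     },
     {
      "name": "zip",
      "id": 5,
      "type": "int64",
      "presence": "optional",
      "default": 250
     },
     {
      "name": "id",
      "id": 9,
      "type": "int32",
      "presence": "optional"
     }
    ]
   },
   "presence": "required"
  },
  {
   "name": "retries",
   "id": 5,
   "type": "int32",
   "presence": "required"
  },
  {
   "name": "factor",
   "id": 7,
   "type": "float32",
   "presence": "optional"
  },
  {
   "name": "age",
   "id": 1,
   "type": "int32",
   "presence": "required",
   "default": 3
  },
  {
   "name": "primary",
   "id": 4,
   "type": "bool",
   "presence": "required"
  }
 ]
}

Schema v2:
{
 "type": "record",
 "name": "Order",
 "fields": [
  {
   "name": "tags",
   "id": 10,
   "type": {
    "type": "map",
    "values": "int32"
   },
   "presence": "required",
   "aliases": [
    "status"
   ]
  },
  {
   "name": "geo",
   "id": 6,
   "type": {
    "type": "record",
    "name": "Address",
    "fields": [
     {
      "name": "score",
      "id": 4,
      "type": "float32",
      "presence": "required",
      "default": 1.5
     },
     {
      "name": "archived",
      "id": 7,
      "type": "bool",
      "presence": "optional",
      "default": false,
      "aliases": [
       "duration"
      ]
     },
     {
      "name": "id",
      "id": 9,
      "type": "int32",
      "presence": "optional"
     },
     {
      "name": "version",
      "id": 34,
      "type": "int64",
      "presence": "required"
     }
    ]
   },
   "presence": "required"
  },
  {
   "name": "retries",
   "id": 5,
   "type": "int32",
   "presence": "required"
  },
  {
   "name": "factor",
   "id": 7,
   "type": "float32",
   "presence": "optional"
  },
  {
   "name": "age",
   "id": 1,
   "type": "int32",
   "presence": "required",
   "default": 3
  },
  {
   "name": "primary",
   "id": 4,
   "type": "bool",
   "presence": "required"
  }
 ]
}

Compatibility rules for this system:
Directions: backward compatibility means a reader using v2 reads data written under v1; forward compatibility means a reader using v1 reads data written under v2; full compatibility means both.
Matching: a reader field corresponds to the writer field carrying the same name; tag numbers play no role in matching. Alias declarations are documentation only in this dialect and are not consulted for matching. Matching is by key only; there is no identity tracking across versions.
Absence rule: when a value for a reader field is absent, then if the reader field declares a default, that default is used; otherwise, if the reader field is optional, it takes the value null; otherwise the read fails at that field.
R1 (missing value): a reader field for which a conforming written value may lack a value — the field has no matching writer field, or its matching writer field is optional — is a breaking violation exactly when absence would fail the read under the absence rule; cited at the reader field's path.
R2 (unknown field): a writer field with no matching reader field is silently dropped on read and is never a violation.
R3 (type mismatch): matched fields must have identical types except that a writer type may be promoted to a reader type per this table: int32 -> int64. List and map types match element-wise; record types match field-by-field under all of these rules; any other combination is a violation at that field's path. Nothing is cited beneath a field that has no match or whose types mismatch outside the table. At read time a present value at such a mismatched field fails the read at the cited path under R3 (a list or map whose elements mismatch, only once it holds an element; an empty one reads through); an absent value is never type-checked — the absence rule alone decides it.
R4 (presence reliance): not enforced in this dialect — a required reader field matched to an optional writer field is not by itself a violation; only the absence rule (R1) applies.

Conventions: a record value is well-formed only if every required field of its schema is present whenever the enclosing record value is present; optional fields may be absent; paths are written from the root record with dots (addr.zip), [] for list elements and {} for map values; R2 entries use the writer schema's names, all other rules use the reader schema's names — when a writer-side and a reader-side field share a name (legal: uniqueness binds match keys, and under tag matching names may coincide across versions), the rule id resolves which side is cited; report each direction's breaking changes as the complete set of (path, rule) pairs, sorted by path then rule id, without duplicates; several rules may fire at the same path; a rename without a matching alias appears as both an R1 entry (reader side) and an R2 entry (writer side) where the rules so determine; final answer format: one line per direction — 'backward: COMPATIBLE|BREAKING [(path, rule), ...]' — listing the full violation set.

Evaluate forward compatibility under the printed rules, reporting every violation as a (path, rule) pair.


in Order below, arrows point writer -> reader
forward for Order (reader v1, writer v2):
  tags: map<string, int32> -> map<string, int32>, writer required; from tags
  geo: Address -> Address, writer required; from geo
  retries: int32 -> int32, writer required; from retries
  factor: float32 -> float32, writer optional; from factor
  age: int32 -> int32, writer required; from age
  primary: bool -> bool, writer required; from primary
  geo.score: float32 -> float32, writer required; from geo.score
  geo.archived: bool -> bool, writer optional; from geo.archived
  no writer field matches reader geo.zip
  geo.id: int32 -> int32, writer optional; from geo.id
  writer field geo.version has no reader counterpart
  => forward: COMPATIBLE
the other Order changes do not affect what is asked:
  removed field zip from record Address -> inert for the asked Order verdict: nothing fires
  added field version to record Address: required int64, tag 34 (in v2 it sits last) -> matters only for Order's backward compatibility — outside the asked direction

forward: COMPATIBLE []


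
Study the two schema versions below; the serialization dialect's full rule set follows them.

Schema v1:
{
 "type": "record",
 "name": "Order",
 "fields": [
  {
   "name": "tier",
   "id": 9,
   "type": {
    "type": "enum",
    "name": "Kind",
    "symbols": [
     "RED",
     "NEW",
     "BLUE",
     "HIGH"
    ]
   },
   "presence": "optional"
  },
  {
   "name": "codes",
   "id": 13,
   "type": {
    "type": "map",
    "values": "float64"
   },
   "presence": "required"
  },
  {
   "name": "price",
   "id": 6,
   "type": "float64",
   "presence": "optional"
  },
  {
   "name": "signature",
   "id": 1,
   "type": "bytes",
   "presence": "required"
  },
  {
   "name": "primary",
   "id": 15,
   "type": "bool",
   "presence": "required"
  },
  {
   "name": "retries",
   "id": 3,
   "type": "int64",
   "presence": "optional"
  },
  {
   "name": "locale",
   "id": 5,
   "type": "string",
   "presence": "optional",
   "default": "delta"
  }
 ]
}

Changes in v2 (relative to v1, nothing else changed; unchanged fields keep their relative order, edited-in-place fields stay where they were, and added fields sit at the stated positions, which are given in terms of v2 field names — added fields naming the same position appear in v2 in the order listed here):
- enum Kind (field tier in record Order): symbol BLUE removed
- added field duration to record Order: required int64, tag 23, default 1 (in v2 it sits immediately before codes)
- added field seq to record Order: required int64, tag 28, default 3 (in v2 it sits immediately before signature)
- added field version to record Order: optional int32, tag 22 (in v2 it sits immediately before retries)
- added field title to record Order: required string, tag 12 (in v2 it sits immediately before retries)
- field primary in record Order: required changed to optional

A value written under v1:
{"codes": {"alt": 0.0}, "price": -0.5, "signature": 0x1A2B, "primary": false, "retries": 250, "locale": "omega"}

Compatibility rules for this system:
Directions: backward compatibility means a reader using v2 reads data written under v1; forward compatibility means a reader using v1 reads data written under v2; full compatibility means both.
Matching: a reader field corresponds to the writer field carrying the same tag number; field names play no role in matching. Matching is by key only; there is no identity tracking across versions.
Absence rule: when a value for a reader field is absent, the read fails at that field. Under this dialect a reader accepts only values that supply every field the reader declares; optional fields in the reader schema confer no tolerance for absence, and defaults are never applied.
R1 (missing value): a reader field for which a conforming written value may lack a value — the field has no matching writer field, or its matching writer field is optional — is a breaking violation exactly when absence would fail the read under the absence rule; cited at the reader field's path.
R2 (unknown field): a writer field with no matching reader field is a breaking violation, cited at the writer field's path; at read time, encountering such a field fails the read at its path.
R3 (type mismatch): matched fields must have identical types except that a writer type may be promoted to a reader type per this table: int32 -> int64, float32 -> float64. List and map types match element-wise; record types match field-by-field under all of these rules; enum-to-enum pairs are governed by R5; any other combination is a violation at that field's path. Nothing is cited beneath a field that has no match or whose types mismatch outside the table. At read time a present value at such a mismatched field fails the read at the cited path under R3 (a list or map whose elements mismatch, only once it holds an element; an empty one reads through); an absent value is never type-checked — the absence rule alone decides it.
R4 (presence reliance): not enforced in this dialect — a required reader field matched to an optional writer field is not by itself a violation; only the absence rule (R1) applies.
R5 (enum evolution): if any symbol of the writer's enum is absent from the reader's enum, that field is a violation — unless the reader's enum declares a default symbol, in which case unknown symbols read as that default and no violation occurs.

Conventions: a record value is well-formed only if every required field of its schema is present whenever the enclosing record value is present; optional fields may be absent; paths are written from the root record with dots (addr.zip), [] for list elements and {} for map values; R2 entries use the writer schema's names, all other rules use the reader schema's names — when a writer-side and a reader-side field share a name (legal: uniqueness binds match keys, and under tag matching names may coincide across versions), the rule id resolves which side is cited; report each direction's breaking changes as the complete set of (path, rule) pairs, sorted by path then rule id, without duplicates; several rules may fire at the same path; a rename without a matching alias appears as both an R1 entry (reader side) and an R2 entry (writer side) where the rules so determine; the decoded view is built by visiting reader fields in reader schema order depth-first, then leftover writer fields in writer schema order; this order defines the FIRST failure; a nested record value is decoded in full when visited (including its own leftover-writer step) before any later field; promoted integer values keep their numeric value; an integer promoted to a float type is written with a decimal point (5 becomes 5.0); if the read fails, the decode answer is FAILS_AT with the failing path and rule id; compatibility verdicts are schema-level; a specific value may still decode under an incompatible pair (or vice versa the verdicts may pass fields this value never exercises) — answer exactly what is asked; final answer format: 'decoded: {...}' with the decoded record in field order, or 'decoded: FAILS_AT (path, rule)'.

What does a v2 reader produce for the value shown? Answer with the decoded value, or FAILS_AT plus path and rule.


the writer's type comes first in each Order pair
decoding the Order value with the v2 reader:
  read fails at tier under R1 (no fill)
  => FAILS_AT (tier, R1)
ruling out the remaining Order differences:
  added field version to record Order: optional int32, tag 22 (in v2 it sits immediately before retries) -> schema-level compatibility only; this Order value's decode is unchanged
  added field title to record Order: required string, tag 12 (in v2 it sits immediately before retries) -> schema-level compatibility only; this Order value's decode is unchanged
  added field duration to record Order: required int64, tag 23, default 1 (in v2 it sits immediately before codes) -> schema-level compatibility only; this Order value's decode is unchanged
  added field seq to record Order: required int64, tag 28, default 3 (in v2 it sits immediately before signature) -> schema-level compatibility only; this Order value's decode is unchanged
  field primary in record Order: required changed to optional -> schema-level compatibility only; this Order value's decode is unchanged

decoded: FAILS_AT (tier, R1)


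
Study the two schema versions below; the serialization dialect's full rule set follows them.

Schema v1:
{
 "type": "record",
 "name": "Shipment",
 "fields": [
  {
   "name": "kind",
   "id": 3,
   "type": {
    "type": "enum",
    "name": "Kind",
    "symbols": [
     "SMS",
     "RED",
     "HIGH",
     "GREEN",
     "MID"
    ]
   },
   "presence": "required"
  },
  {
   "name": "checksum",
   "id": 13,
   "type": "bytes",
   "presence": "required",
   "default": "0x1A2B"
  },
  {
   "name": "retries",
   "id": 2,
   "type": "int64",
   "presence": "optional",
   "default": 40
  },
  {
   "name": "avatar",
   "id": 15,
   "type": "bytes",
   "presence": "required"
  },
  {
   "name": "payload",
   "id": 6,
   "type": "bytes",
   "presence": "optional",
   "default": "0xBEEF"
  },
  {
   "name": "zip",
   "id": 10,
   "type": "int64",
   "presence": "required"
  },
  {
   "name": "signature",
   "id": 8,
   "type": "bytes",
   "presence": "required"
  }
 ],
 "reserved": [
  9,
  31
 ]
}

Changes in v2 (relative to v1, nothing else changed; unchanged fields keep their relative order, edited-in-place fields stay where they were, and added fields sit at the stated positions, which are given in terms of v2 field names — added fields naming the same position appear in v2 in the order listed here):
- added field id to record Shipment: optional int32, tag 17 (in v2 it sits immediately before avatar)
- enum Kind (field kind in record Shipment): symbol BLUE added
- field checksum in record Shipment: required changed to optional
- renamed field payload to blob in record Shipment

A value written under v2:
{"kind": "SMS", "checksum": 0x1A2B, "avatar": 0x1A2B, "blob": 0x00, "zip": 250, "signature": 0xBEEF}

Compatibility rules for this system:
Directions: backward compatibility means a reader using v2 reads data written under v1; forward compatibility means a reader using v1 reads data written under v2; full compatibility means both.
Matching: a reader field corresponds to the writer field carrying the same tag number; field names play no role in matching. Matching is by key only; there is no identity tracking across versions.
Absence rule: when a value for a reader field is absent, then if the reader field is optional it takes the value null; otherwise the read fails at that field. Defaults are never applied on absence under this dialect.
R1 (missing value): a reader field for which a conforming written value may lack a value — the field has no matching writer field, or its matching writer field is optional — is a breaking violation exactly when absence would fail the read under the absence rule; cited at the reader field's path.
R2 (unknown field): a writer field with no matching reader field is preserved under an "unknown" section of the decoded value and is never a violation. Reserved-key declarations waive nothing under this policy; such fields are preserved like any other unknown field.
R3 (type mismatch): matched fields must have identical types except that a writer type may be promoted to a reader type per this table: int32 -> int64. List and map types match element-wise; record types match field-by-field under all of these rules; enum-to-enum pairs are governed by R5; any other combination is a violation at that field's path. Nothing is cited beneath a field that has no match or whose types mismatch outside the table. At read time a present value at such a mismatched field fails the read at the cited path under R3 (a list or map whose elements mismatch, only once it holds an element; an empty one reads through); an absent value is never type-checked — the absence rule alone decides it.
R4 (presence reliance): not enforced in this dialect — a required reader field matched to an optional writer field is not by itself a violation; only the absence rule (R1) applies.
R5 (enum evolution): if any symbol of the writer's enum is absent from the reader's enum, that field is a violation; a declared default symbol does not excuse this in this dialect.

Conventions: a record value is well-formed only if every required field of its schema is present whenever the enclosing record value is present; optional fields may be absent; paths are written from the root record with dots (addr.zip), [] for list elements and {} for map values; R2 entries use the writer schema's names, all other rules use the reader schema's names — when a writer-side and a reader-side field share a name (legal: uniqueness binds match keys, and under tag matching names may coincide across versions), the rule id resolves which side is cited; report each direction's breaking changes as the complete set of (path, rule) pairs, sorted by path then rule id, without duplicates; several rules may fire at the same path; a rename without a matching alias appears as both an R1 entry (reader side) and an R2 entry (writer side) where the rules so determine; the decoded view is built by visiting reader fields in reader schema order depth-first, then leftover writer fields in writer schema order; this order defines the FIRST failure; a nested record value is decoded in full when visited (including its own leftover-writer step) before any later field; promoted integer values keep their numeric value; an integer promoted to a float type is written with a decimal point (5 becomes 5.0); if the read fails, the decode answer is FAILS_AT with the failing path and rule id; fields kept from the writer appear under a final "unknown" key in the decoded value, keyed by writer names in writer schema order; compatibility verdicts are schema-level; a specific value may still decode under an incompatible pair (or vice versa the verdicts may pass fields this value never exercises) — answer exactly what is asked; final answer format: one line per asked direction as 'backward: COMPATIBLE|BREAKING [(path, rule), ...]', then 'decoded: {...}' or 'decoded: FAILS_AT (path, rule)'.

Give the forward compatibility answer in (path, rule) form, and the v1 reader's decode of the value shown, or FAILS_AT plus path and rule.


arrows below run writer -> reader for Shipment
forward on Shipment — v1 reading data written by v2:
  kind: Kind -> Kind, writer required; from kind
  checksum: bytes -> bytes, writer optional; from checksum
  retries: int64 -> int64, writer optional; from retries
  avatar: bytes -> bytes, writer required; from avatar
  payload: bytes -> bytes, writer optional; from blob
  zip: int64 -> int64, writer required; from zip
  signature: bytes -> bytes, writer required; from signature
  id (writer side), unknown to reader
  breaking: (checksum, R1)
  breaking: (kind, R5)
  forward on Shipment therefore BREAKING (2)
decode walk for Shipment under reader schema v1:
  kind := "SMS"
  checksum := 0x1A2B
  retries := null (not supplied -> null)
  avatar := 0x1A2B
  payload := 0x00 (from writer blob)
  zip := 250
  signature := 0xBEEF
  => decoded: {"kind": "SMS", "checksum": 0x1A2B, "retries": null, "avatar": 0x1A2B, "payload": 0x00, "zip": 250, "signature": 0xBEEF}
diffs on Shipment not affecting the asked answer:
  added field id to record Shipment: optional int32, tag 17 (in v2 it sits immediately before avatar) -> fires no rule on Shipment, leaving the asked answer as it is
  renamed field payload to blob in record Shipment -> fires no rule on Shipment, leaving the asked answer as it is

forward: BREAKING [(checksum, R1), (kind, R5)]; decoded: {"kind": "SMS", "checksum": 0x1A2B, "retries": null, "avatar": 0x1A2B, "payload": 0x00, "zip": 250, "signature": 0xBEEF}


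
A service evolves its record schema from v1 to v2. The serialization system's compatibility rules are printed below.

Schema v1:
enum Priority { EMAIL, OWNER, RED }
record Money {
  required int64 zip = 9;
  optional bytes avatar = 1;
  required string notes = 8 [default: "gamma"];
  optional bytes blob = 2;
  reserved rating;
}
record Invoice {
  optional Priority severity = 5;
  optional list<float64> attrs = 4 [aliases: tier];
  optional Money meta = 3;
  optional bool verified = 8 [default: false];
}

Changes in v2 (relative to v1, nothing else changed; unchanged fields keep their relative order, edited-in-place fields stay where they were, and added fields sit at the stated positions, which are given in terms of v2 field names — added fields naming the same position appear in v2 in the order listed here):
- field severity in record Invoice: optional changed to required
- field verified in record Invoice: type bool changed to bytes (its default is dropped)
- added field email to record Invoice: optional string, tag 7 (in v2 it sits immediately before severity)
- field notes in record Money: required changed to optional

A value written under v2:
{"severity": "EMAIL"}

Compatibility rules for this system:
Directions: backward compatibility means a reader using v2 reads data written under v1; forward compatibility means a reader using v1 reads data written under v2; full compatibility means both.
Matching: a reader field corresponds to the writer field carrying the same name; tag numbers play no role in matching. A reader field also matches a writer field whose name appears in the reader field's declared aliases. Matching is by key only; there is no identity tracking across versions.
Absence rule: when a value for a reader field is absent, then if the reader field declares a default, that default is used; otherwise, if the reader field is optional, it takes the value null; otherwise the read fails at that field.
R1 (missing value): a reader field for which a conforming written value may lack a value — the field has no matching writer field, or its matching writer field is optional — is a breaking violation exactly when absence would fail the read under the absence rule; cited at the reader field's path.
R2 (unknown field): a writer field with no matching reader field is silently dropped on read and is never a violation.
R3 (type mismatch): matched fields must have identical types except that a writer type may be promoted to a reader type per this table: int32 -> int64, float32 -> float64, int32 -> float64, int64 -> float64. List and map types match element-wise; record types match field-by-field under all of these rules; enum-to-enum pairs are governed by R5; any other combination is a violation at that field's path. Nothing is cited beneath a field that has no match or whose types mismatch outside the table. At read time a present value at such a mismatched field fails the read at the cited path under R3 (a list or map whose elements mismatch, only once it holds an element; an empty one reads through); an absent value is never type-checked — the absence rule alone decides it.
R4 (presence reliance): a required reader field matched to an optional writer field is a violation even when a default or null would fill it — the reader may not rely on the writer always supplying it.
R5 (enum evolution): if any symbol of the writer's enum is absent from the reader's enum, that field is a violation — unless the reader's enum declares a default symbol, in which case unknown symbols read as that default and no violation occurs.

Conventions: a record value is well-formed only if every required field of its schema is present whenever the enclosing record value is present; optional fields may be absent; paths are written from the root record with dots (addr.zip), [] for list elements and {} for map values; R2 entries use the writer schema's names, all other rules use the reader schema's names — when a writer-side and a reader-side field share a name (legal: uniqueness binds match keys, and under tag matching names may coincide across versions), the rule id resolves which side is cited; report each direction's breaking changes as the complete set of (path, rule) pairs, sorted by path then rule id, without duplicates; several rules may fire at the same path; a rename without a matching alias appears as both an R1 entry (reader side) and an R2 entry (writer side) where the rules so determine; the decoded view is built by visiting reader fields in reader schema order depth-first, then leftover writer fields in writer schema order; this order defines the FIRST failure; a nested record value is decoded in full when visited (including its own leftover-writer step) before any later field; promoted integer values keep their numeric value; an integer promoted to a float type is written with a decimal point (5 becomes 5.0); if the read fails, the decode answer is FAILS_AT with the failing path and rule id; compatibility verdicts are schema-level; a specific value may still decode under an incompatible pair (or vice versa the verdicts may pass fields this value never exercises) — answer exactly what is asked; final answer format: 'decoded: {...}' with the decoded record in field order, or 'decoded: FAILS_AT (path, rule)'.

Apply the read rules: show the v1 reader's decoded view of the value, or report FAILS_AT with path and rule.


arrows below run writer -> reader for Invoice
migrating the Invoice value to v1:
  severity := "EMAIL"
  attrs := null (missing; optional => null)
  meta := null (missing; optional => null)
  verified := false (missing; default applied)
  => decoded: {"severity": "EMAIL", "attrs": null, "meta": null, "verified": false}
remaining Invoice differences; none change what is asked:
  field severity in record Invoice: optional changed to required -> a verdict-level change on Invoice — the shown value reads the same
  field verified in record Invoice: type bool changed to bytes (its default is dropped) -> a verdict-level change on Invoice — the shown value reads the same
  added field email to record Invoice: optional string, tag 7 (in v2 it sits immediately before severity) -> fires no rule on Invoice under this dialect and leaves the result unchanged
  field notes in record Money: required changed to optional -> a verdict-level change on Invoice — the shown value reads the same

decoded: {"severity": "EMAIL", "attrs": null, "meta": null, "verified": false}


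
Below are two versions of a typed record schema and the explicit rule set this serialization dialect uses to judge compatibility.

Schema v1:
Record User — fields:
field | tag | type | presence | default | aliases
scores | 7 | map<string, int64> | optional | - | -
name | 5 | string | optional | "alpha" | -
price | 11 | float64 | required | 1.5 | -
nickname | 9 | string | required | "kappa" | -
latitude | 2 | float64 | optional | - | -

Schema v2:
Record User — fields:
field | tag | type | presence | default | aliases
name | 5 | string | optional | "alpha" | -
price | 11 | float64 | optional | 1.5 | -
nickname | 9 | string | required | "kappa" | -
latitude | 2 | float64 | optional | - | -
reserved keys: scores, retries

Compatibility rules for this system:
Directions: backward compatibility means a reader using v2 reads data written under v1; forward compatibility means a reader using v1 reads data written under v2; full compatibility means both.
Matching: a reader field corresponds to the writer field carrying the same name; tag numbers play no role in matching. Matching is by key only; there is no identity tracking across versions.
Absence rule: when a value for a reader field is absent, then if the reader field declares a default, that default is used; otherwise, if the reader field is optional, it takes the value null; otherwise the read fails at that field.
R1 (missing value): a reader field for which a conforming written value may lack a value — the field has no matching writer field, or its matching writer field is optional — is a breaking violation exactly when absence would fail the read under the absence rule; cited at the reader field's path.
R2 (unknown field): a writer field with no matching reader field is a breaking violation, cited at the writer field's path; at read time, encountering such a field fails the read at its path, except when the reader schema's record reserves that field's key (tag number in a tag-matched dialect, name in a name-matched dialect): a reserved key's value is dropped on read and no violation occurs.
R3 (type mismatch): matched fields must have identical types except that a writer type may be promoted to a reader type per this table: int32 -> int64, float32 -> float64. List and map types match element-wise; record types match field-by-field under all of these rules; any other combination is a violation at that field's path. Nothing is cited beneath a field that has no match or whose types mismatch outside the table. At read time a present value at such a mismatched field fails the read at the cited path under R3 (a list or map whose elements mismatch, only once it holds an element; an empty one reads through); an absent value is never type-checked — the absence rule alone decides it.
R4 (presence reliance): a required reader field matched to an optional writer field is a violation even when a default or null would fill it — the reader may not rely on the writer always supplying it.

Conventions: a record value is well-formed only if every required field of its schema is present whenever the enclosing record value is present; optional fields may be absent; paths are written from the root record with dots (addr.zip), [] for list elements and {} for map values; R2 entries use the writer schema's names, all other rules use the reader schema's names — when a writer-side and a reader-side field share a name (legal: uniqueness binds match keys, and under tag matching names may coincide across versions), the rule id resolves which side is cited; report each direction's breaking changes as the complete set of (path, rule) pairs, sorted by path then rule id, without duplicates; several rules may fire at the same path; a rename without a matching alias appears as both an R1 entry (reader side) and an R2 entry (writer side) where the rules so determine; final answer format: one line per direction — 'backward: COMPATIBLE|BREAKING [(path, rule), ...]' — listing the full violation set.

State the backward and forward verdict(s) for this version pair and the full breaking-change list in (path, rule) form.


the writer's type comes first in each User pair
backward analysis of User with v2 as reader and v1 as writer:
  writer optional, string -> string: reader name maps from writer name
  writer required, float64 -> float64: reader price maps from writer price
  writer required, string -> string: reader nickname maps from writer nickname
  writer optional, float64 -> float64: reader latitude maps from writer latitude
  writer scores: unknown to reader
  nothing fires on User: backward is COMPATIBLE
forward analysis of User with v1 as reader and v2 as writer:
  scores: no writer-side match
  writer optional, string -> string: reader name maps from writer name
  writer optional, float64 -> float64: reader price maps from writer price
  writer required, string -> string: reader nickname maps from writer nickname
  writer optional, float64 -> float64: reader latitude maps from writer latitude
  rule R4 violated at price
  => forward: BREAKING (1)

backward: COMPATIBLE []; forward: BREAKING [(price, R4)]


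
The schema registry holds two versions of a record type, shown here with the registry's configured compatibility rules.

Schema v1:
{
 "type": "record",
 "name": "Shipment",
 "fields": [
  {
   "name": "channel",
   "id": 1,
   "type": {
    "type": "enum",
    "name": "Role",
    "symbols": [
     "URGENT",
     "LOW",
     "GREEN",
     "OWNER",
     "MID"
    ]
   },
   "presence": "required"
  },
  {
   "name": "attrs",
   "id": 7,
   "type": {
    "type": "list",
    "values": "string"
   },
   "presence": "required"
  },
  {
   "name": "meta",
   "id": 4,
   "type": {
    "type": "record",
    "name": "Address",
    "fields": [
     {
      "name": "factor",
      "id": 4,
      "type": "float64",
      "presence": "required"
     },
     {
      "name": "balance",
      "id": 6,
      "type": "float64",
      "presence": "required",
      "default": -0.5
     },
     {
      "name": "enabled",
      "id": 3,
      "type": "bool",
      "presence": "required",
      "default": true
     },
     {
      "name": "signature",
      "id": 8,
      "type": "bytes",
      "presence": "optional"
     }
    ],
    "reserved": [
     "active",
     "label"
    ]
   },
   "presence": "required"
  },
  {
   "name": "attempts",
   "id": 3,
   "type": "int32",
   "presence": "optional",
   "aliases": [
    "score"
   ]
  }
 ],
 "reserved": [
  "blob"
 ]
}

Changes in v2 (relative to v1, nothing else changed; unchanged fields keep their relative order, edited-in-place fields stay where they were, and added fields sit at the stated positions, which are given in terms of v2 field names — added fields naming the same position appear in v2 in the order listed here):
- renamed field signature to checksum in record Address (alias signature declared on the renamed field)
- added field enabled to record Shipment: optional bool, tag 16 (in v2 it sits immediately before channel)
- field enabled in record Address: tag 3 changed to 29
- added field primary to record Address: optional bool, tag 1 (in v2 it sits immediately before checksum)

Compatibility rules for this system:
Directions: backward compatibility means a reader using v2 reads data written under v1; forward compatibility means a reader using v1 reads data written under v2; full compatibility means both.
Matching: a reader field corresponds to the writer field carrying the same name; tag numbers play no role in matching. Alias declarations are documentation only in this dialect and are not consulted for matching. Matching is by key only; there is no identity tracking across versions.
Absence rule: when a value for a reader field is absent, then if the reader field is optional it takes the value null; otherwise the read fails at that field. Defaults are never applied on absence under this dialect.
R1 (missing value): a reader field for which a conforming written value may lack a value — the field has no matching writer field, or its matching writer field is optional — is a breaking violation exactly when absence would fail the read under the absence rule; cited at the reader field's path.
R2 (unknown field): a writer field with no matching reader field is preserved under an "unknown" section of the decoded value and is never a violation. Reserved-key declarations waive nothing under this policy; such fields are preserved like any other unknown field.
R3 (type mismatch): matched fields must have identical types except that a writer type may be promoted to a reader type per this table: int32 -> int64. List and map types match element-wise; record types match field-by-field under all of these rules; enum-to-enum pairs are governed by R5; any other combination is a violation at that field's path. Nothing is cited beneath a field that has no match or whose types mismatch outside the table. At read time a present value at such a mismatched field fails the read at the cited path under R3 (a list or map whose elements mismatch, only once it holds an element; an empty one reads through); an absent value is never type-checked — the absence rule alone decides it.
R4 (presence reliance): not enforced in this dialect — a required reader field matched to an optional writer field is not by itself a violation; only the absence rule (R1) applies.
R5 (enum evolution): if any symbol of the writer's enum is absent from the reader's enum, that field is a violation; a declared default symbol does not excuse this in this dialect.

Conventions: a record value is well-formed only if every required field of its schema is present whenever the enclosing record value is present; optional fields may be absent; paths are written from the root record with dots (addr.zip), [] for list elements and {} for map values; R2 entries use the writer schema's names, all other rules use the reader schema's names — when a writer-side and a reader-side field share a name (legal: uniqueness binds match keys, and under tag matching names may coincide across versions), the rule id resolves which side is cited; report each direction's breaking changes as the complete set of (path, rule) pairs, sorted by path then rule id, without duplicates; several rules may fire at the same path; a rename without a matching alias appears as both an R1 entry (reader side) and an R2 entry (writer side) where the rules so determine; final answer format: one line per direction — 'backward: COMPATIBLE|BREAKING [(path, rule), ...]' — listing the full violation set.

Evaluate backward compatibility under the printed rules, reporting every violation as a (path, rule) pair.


in Shipment below, arrows point writer -> reader
backward analysis of Shipment with v2 as reader and v1 as writer:
  enabled: no writer match
  writer required, Role -> Role: reader channel maps from writer channel
  writer required, list<string> -> list<string>: reader attrs maps from writer attrs
  writer required, Address -> Address: reader meta maps from writer meta
  writer optional, int32 -> int32: reader attempts maps from writer attempts
  writer required, float64 -> float64: reader meta.factor maps from writer meta.factor
  writer required, float64 -> float64: reader meta.balance maps from writer meta.balance
  writer required, bool -> bool: reader meta.enabled maps from writer meta.enabled
  meta.primary: no writer match
  meta.checksum: no writer match
  meta.signature (writer side), unknown to reader
  => backward: COMPATIBLE
the other Shipment changes do not affect what is asked:
  renamed field signature to checksum in record Address (alias signature declared on the renamed field) -> fires no rule on Shipment, leaving the asked answer as it is
  added field primary to record Address: optional bool, tag 1 (in v2 it sits immediately before checksum) -> fires no rule on Shipment, leaving the asked answer as it is
  field enabled in record Address: tag 3 changed to 29 -> fires no rule on Shipment, leaving the asked answer as it is
  added field enabled to record Shipment: optional bool, tag 16 (in v2 it sits immediately before channel) -> fires no rule on Shipment, leaving the asked answer as it is

backward: COMPATIBLE []
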